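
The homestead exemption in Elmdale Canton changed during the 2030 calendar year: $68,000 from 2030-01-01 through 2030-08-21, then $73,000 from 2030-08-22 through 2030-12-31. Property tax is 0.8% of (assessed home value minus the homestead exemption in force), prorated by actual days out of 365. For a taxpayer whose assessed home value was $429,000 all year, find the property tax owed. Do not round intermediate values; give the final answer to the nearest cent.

$2,873.53

2030-01-01 to 2030-08-21: 233 days, exemption $68,000 → ($429,000 − $68,000) × 0.8% × 233/365 = $1,843.5726
2030-08-22 to 2030-12-31: 132 days, exemption $73,000 → ($429,000 − $73,000) × 0.8% × 132/365 = $1,029.9616
Total = $2,873.5342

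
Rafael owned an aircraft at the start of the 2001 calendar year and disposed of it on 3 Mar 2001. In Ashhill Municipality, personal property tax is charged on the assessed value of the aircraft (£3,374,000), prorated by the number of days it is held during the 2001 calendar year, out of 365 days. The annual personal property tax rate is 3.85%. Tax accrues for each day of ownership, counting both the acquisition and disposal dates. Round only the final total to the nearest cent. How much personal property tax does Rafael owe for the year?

Days held (1 Jan – 3 Mar 2001): 62 out of 365
Tax = £3,374,000 × 3.85% × 62/365 = £22,065.0356

£22,065.04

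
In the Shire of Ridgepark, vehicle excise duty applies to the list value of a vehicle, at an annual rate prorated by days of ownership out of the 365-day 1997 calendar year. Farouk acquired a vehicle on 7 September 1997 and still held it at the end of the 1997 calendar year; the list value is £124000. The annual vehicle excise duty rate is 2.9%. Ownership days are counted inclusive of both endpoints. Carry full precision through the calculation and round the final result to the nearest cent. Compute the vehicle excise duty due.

Days held (7 September – 31 December 1997): 116 out of 365
Tax = £124000 × 2.9% × 116/365 = £1142.8384

£1142.84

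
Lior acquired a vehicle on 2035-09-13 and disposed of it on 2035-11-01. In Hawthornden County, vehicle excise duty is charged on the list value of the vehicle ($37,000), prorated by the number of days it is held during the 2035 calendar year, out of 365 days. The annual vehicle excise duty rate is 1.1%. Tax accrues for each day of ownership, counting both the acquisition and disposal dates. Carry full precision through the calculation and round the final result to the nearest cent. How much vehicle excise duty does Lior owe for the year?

Days held (2035-09-13 to 2035-11-01): 50 out of 365
Tax = $37,000 × 1.1% × 50/365 = $55.7534

$55.75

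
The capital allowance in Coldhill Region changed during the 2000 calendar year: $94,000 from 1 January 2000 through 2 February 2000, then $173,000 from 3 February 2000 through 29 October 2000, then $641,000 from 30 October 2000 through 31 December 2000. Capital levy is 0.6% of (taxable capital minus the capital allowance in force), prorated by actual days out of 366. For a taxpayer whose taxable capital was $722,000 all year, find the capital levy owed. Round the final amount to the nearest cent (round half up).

1 January – 2 February 2000: 33 days, exemption $94,000 → ($722,000 − $94,000) × 0.6% × 33/366 = $339.7377
3 February – 29 October 2000: 270 days, exemption $173,000 → ($722,000 − $173,000) × 0.6% × 270/366 = $2,430.0000
30 October – 31 December 2000: 63 days, exemption $641,000 → ($722,000 − $641,000) × 0.6% × 63/366 = $83.6557
Total = $2,853.3934

$2,853.39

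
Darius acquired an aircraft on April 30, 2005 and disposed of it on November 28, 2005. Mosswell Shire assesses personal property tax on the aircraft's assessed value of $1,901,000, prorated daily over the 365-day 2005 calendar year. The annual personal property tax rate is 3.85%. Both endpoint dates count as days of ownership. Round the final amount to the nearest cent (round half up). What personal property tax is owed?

Days held (April 30 – November 28, 2005): 213 out of 365
Tax = $1,901,000 × 3.85% × 213/365 = $42,710.0014

$42,710.00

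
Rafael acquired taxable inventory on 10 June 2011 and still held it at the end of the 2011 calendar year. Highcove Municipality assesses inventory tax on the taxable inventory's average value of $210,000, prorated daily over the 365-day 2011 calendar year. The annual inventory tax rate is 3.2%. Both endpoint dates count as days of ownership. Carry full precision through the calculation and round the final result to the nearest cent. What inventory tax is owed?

$3,774.25

Days held (10 June – 31 December 2011): 205 out of 365
Tax = $210,000 × 3.2% × 205/365 = $3,774.2466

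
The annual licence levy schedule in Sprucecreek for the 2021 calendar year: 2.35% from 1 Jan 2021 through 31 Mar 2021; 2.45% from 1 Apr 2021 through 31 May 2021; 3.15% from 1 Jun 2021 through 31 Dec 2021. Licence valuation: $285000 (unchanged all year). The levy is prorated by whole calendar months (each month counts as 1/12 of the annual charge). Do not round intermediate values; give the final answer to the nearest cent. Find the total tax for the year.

1 Jan – 31 Mar 2021: 3 months at 2.35% → $285000 × 2.35% × 3/12 = $1674.3750
1 Apr – 31 May 2021: 2 months at 2.45% → $285000 × 2.45% × 2/12 = $1163.7500
1 Jun – 31 Dec 2021: 7 months at 3.15% → $285000 × 3.15% × 7/12 = $5236.8750
Total = $8075.0000

$8075.00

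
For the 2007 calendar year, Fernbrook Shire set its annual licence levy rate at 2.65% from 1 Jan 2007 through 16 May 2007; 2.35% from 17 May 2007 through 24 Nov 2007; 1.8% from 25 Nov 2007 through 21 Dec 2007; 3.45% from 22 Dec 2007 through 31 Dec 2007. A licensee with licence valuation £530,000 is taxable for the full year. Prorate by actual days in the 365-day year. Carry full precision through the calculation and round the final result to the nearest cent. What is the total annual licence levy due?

1 Jan – 16 May 2007: 136 days at 2.65% → £530,000 × 2.65% × 136/365 = £5,233.2055
17 May – 24 Nov 2007: 192 days at 2.35% → £530,000 × 2.35% × 192/365 = £6,551.6712
25 Nov – 21 Dec 2007: 27 days at 1.8% → £530,000 × 1.8% × 27/365 = £705.6986
22 Dec – 31 Dec 2007: 10 days at 3.45% → £530,000 × 3.45% × 10/365 = £500.9589
Total = £12,991.5342

£12,991.53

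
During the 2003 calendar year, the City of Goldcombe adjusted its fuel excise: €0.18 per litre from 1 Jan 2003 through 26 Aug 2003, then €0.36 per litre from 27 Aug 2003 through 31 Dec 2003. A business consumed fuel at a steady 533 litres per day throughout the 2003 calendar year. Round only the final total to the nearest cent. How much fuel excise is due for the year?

€47,202.48

1 Jan – 26 Aug 2003: 238 days × 533 litres/day = 126,854 litres at €0.18/litre → €22,833.72
27 Aug – 31 Dec 2003: 127 days × 533 litres/day = 67,691 litres at €0.36/litre → €24,368.76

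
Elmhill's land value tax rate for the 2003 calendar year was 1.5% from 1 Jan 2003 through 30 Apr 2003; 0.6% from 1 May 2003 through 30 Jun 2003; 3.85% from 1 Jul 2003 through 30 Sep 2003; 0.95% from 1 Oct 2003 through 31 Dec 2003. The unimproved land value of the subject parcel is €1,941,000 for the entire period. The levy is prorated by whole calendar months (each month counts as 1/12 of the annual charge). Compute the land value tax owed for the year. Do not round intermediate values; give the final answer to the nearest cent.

€34,938.00

1 Jan – 30 Apr 2003: 4 months at 1.5% → €1,941,000 × 1.5% × 4/12 = €9,705.0000
1 May – 30 Jun 2003: 2 months at 0.6% → €1,941,000 × 0.6% × 2/12 = €1,941.0000
1 Jul – 30 Sep 2003: 3 months at 3.85% → €1,941,000 × 3.85% × 3/12 = €18,682.1250
1 Oct – 31 Dec 2003: 3 months at 0.95% → €1,941,000 × 0.95% × 3/12 = €4,609.8750
Total = €34,938.0000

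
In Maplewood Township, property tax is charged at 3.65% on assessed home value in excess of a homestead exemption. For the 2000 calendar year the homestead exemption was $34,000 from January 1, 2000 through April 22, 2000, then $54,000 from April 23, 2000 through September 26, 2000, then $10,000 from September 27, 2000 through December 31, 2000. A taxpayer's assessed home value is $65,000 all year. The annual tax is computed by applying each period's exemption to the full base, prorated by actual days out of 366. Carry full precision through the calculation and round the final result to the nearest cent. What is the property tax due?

January 1 – April 22, 2000: 113 days, exemption $34,000 → ($65,000 − $34,000) × 3.65% × 113/366 = $349.3429
April 23 – September 26, 2000: 157 days, exemption $54,000 → ($65,000 − $54,000) × 3.65% × 157/366 = $172.2281
September 27 – December 31, 2000: 96 days, exemption $10,000 → ($65,000 − $10,000) × 3.65% × 96/366 = $526.5574
Total = $1,048.1284

$1,048.13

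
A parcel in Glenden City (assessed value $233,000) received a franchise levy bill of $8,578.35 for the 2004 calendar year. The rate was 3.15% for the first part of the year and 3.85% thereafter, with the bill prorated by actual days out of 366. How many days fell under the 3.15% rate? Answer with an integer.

88 days

Let d = days at the first rate; then 366 − d days at the second rate.
$233,000 × [3.15%·d + 3.85%·(366−d)] / 366 = $8,578.35
Solving gives d = 88, so the new rate took effect on 29 Mar 2004.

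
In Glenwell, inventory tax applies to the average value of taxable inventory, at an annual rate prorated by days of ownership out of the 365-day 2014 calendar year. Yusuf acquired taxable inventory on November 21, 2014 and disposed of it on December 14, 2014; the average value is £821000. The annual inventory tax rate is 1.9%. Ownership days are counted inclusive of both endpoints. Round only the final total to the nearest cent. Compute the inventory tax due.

Days held (November 21 – December 14, 2014): 24 out of 365
Tax = £821000 × 1.9% × 24/365 = £1025.6877

£1025.69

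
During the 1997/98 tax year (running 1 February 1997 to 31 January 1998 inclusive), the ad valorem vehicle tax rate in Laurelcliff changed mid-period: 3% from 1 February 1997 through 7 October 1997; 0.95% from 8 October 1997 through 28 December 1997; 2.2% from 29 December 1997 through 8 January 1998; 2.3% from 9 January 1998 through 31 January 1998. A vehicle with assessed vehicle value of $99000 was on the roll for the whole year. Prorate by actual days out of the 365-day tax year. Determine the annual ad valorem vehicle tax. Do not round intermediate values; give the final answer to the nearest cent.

$2446.52

1 February – 7 October 1997: 249 days at 3% → $99000 × 3% × 249/365 = $2026.1096
8 October – 28 December 1997: 82 days at 0.95% → $99000 × 0.95% × 82/365 = $211.2904
29 December 1997 – 8 January 1998: 11 days at 2.2% → $99000 × 2.2% × 11/365 = $65.6384
9 January – 31 January 1998: 23 days at 2.3% → $99000 × 2.3% × 23/365 = $143.4822
Total = $2446.5205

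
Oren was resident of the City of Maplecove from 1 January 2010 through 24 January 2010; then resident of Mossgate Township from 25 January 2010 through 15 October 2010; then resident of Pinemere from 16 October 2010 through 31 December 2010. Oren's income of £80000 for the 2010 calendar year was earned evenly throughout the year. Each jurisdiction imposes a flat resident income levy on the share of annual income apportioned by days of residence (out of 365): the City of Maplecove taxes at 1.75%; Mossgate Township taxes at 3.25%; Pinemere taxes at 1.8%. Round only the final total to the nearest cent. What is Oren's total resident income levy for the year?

The City of Maplecove, 1 January – 24 January 2010: 24 days → £80000 × 1.75% × 24/365 = £92.0548
Mossgate Township, 25 January – 15 October 2010: 264 days → £80000 × 3.25% × 264/365 = £1880.5479
Pinemere, 16 October – 31 December 2010: 77 days → £80000 × 1.8% × 77/365 = £303.7808
Total = £2276.3836

£2276.38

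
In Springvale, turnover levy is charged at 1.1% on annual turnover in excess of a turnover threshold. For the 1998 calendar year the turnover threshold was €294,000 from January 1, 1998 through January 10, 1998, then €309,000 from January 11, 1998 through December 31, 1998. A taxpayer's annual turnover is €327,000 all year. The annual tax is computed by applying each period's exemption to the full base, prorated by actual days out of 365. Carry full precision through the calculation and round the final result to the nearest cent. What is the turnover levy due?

January 1 – January 10, 1998: 10 days, exemption €294,000 → (€327,000 − €294,000) × 1.1% × 10/365 = €9.9452
January 11 – December 31, 1998: 355 days, exemption €309,000 → (€327,000 − €309,000) × 1.1% × 355/365 = €192.5753
Total = €202.5205

€202.52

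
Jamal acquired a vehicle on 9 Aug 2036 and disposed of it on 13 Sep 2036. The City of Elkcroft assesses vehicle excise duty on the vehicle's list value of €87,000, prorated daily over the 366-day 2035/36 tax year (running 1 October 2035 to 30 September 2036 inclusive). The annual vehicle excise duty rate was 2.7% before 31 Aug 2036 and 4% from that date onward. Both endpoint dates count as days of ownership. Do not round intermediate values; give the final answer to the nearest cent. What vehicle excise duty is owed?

€274.31

9 Aug – 30 Aug 2036: 22 days at 2.7% → €87,000 × 2.7% × 22/366 = €141.1967
31 Aug – 13 Sep 2036: 14 days at 4% → €87,000 × 4% × 14/366 = €133.1148
Total = €274.3115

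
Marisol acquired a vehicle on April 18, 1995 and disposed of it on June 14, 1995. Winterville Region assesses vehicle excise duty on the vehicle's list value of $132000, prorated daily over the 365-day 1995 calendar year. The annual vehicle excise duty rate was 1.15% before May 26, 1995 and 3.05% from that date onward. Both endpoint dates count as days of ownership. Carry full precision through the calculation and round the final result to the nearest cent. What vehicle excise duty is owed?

$378.64

April 18 – May 25, 1995: 38 days at 1.15% → $132000 × 1.15% × 38/365 = $158.0384
May 26 – June 14, 1995: 20 days at 3.05% → $132000 × 3.05% × 20/365 = $220.6027
Total = $378.6411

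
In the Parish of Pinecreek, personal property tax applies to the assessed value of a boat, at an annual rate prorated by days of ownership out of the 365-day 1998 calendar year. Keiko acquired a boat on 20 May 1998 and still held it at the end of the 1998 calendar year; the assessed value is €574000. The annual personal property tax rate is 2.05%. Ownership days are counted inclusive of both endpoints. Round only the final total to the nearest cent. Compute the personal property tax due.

€7285.87

Days held (20 May – 31 December 1998): 226 out of 365
Tax = €574000 × 2.05% × 226/365 = €7285.8685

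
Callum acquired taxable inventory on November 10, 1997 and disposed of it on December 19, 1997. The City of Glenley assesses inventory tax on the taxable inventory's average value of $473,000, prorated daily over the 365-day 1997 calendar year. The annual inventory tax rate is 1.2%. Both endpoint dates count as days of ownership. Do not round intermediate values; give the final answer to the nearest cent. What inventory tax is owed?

$622.03

Days held (November 10 – December 19, 1997): 40 out of 365
Tax = $473,000 × 1.2% × 40/365 = $622.0274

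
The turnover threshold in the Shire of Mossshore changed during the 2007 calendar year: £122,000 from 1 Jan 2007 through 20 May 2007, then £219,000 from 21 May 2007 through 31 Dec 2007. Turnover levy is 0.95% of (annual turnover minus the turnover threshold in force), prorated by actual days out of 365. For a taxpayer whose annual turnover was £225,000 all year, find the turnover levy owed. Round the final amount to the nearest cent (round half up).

1 Jan – 20 May 2007: 140 days, exemption £122,000 → (£225,000 − £122,000) × 0.95% × 140/365 = £375.3151
21 May – 31 Dec 2007: 225 days, exemption £219,000 → (£225,000 − £219,000) × 0.95% × 225/365 = £35.1370
Total = £410.4521

£410.45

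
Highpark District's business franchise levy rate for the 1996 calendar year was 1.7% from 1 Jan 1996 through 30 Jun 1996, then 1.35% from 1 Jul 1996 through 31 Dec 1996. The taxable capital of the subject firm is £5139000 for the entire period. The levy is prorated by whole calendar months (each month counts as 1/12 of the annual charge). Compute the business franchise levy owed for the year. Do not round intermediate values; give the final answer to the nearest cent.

£78369.75

1 Jan – 30 Jun 1996: 6 months at 1.7% → £5139000 × 1.7% × 6/12 = £43681.5000
1 Jul – 31 Dec 1996: 6 months at 1.35% → £5139000 × 1.35% × 6/12 = £34688.2500
Total = £78369.7500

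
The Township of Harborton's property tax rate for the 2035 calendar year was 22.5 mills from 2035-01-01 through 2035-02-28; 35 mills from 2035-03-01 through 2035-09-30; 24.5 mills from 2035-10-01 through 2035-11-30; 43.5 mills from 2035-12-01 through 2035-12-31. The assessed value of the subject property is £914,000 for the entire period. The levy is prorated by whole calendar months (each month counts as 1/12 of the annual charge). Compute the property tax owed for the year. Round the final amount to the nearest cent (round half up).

2035-01-01 to 2035-02-28: 2 months at 22.5 mills → £914,000 × 2.25% × 2/12 = £3,427.5000
2035-03-01 to 2035-09-30: 7 months at 35 mills → £914,000 × 3.5% × 7/12 = £18,660.8333
2035-10-01 to 2035-11-30: 2 months at 24.5 mills → £914,000 × 2.45% × 2/12 = £3,732.1667
2035-12-01 to 2035-12-31: 1 month at 43.5 mills → £914,000 × 4.35% × 1/12 = £3,313.2500
Total = £29,133.7500

£29,133.75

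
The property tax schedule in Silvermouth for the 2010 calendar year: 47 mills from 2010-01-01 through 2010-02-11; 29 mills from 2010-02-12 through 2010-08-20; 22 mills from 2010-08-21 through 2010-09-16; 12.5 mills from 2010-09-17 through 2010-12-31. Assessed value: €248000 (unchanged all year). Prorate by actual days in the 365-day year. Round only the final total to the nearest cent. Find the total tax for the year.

2010-01-01 to 2010-02-11: 42 days at 47 mills → €248000 × 4.7% × 42/365 = €1341.2384
2010-02-12 to 2010-08-20: 190 days at 29 mills → €248000 × 2.9% × 190/365 = €3743.7808
2010-08-21 to 2010-09-16: 27 days at 22 mills → €248000 × 2.2% × 27/365 = €403.5945
2010-09-17 to 2010-12-31: 106 days at 12.5 mills → €248000 × 1.25% × 106/365 = €900.2740
Total = €6388.8877

€6388.89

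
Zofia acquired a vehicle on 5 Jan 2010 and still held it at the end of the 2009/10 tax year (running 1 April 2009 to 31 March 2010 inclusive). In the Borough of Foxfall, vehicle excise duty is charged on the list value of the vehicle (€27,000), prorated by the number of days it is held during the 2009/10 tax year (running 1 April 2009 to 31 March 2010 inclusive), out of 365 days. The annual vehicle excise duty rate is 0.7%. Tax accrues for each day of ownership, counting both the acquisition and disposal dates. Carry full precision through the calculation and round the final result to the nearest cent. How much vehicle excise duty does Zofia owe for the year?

Days held (5 Jan – 31 Mar 2010): 86 out of 365
Tax = €27,000 × 0.7% × 86/365 = €44.5315

€44.53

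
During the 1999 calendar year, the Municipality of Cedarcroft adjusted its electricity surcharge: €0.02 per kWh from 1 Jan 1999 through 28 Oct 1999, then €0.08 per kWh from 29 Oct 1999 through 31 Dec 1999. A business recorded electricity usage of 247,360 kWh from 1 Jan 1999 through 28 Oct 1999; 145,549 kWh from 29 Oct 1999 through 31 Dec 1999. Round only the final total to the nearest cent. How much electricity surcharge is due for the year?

1 Jan – 28 Oct 1999: 247,360 kWh at €0.02/kWh → €4947.20
29 Oct – 31 Dec 1999: 145,549 kWh at €0.08/kWh → €11643.92

€16591.12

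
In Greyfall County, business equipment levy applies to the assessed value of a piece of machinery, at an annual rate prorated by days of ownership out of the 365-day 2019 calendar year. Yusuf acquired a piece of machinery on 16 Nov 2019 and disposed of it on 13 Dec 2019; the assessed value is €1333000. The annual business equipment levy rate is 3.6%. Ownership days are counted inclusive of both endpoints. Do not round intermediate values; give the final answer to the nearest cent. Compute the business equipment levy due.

Days held (16 Nov – 13 Dec 2019): 28 out of 365
Tax = €1333000 × 3.6% × 28/365 = €3681.2712

€3681.27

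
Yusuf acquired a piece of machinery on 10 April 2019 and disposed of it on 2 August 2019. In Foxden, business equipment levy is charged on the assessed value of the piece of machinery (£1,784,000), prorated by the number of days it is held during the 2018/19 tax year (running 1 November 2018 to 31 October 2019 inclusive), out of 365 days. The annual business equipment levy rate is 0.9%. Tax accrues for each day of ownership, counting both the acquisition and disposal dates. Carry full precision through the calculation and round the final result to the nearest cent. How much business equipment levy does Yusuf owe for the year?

Days held (10 April – 2 August 2019): 115 out of 365
Tax = £1,784,000 × 0.9% × 115/365 = £5,058.7397

£5,058.74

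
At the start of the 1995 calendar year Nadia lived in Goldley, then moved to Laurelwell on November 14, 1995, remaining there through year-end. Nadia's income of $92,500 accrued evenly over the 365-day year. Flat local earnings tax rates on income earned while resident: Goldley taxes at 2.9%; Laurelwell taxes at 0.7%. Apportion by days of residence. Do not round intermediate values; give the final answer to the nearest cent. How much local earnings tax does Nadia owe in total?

$2,414.88

Goldley, January 1 – November 13, 1995: 317 days → $92,500 × 2.9% × 317/365 = $2,329.7329
Laurelwell, November 14 – December 31, 1995: 48 days → $92,500 × 0.7% × 48/365 = $85.1507
Total = $2,414.8836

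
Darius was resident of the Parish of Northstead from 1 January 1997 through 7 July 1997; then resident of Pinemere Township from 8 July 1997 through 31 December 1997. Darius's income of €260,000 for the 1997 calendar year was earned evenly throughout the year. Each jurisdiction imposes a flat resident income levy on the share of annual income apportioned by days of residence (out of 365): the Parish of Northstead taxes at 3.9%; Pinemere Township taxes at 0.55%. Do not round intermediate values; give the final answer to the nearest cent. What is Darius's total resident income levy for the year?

The Parish of Northstead, 1 January – 7 July 1997: 188 days → €260,000 × 3.9% × 188/365 = €5,222.7945
Pinemere Township, 8 July – 31 December 1997: 177 days → €260,000 × 0.55% × 177/365 = €693.4521
Total = €5,916.2466

€5,916.25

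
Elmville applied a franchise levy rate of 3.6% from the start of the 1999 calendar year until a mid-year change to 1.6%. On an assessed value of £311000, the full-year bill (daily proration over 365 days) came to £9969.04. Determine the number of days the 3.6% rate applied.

293 days

Let d = days at the first rate; then 365 − d days at the second rate.
£311000 × [3.6%·d + 1.6%·(365−d)] / 365 = £9969.04
Solving gives d = 293, so the new rate took effect on 21 October 1999.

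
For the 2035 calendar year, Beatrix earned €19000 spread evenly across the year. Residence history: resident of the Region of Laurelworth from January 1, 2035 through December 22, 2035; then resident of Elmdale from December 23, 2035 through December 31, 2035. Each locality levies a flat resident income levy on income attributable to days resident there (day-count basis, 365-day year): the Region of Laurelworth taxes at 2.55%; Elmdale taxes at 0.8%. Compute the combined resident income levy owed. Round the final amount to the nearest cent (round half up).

The Region of Laurelworth, January 1 – December 22, 2035: 356 days → €19000 × 2.55% × 356/365 = €472.5534
Elmdale, December 23 – December 31, 2035: 9 days → €19000 × 0.8% × 9/365 = €3.7479
Total = €476.3014

€476.30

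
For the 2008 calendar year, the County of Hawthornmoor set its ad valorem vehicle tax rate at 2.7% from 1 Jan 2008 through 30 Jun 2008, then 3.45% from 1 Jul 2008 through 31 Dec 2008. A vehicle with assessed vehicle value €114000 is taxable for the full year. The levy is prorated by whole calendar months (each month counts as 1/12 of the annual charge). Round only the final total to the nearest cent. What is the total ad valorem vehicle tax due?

1 Jan – 30 Jun 2008: 6 months at 2.7% → €114000 × 2.7% × 6/12 = €1539.0000
1 Jul – 31 Dec 2008: 6 months at 3.45% → €114000 × 3.45% × 6/12 = €1966.5000
Total = €3505.5000

€3505.50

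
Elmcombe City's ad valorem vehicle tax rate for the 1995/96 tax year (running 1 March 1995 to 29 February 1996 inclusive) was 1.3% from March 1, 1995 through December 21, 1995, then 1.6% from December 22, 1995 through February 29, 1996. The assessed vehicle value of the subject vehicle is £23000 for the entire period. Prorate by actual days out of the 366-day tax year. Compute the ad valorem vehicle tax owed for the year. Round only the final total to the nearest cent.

March 1 – December 21, 1995: 296 days at 1.3% → £23000 × 1.3% × 296/366 = £241.8142
December 22, 1995 – February 29, 1996: 70 days at 1.6% → £23000 × 1.6% × 70/366 = £70.3825
Total = £312.1967

£312.20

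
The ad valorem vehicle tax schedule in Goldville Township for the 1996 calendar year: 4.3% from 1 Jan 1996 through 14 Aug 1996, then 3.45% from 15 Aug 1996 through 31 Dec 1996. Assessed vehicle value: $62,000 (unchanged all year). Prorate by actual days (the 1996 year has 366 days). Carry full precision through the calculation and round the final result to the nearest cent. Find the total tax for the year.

$2,465.86

1 Jan – 14 Aug 1996: 227 days at 4.3% → $62,000 × 4.3% × 227/366 = $1,653.5027
15 Aug – 31 Dec 1996: 139 days at 3.45% → $62,000 × 3.45% × 139/366 = $812.3525
Total = $2,465.8552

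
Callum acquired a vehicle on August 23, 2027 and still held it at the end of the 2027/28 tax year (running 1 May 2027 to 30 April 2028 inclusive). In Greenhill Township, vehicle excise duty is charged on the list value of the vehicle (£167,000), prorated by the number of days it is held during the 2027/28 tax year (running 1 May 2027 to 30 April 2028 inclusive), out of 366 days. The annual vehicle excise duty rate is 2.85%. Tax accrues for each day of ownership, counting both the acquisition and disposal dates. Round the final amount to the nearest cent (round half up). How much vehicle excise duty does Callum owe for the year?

Days held (August 23, 2027 – April 30, 2028): 252 out of 366
Tax = £167,000 × 2.85% × 252/366 = £3,277.0328

£3,277.03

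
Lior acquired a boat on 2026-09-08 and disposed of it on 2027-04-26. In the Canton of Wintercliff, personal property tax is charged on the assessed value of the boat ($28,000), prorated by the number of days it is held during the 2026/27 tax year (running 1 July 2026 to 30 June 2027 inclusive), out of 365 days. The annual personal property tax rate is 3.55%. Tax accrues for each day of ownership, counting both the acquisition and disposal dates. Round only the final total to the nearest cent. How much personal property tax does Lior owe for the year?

$629.08

Days held (2026-09-08 to 2027-04-26): 231 out of 365
Tax = $28,000 × 3.55% × 231/365 = $629.0795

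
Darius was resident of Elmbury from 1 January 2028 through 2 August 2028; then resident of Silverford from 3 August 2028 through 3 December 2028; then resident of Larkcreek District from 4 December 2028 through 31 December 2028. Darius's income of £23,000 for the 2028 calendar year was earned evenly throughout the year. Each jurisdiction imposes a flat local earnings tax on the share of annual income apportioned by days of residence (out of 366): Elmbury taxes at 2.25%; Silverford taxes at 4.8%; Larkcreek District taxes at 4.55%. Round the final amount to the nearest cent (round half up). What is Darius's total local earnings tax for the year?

£755.07

Elmbury, 1 January – 2 August 2028: 215 days → £23,000 × 2.25% × 215/366 = £303.9959
Silverford, 3 August – 3 December 2028: 123 days → £23,000 × 4.8% × 123/366 = £371.0164
Larkcreek District, 4 December – 31 December 2028: 28 days → £23,000 × 4.55% × 28/366 = £80.0601
Total = £755.0724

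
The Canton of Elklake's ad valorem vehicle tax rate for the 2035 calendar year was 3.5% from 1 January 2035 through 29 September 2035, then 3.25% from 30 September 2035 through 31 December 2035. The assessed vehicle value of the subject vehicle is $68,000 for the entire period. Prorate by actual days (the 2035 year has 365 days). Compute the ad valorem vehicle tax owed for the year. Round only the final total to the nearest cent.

1 January – 29 September 2035: 272 days at 3.5% → $68,000 × 3.5% × 272/365 = $1,773.5890
30 September – 31 December 2035: 93 days at 3.25% → $68,000 × 3.25% × 93/365 = $563.0959
Total = $2,336.6849

$2,336.68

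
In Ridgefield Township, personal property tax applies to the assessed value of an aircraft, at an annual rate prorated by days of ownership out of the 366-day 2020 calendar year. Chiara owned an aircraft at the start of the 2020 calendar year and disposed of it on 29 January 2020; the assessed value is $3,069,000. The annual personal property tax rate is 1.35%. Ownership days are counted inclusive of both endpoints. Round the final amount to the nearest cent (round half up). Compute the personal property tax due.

Days held (1 January – 29 January 2020): 29 out of 366
Tax = $3,069,000 × 1.35% × 29/366 = $3,282.8238

$3,282.82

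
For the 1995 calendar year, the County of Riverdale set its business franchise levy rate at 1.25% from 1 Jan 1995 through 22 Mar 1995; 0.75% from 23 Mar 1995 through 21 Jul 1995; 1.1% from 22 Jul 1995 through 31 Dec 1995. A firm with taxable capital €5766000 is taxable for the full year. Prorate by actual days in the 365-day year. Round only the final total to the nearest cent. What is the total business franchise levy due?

1 Jan – 22 Mar 1995: 81 days at 1.25% → €5766000 × 1.25% × 81/365 = €15994.7260
23 Mar – 21 Jul 1995: 121 days at 0.75% → €5766000 × 0.75% × 121/365 = €14336.0137
22 Jul – 31 Dec 1995: 163 days at 1.1% → €5766000 × 1.1% × 163/365 = €28324.4877
Total = €58655.2274

€58655.23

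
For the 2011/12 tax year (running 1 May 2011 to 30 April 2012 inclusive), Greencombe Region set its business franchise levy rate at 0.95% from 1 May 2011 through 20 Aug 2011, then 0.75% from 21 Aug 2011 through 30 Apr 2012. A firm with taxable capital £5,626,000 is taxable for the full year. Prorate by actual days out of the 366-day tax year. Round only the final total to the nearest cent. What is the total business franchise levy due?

1 May – 20 Aug 2011: 112 days at 0.95% → £5,626,000 × 0.95% × 112/366 = £16,355.3661
21 Aug 2011 – 30 Apr 2012: 254 days at 0.75% → £5,626,000 × 0.75% × 254/366 = £29,282.8689
Total = £45,638.2350

£45,638.23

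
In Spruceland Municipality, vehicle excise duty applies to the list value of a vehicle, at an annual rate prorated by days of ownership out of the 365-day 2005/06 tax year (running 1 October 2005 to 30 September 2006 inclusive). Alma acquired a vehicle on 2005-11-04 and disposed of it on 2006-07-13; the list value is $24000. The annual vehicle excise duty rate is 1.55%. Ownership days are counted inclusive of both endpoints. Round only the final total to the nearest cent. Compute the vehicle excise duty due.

$256.83

Days held (2005-11-04 to 2006-07-13): 252 out of 365
Tax = $24000 × 1.55% × 252/365 = $256.8329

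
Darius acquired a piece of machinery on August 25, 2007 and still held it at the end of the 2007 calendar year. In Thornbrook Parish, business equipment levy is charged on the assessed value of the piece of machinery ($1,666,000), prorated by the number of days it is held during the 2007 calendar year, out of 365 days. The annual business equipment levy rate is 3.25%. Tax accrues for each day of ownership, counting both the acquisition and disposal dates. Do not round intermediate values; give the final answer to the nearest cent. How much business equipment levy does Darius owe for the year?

Days held (August 25 – December 31, 2007): 129 out of 365
Tax = $1,666,000 × 3.25% × 129/365 = $19,136.1781

$19,136.18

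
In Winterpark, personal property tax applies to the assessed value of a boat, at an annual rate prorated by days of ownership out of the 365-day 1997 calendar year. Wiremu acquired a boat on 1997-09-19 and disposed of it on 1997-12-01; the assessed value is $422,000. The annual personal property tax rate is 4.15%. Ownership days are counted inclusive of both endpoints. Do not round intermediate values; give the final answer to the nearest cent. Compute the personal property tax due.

$3,550.58

Days held (1997-09-19 to 1997-12-01): 74 out of 365
Tax = $422,000 × 4.15% × 74/365 = $3,550.5808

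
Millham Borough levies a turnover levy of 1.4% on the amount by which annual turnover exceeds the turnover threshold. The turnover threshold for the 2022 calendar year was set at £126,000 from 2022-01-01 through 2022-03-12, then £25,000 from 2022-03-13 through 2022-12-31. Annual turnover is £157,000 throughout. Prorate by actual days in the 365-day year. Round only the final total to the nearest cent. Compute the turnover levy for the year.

2022-01-01 to 2022-03-12: 71 days, exemption £126,000 → (£157,000 − £126,000) × 1.4% × 71/365 = £84.4219
2022-03-13 to 2022-12-31: 294 days, exemption £25,000 → (£157,000 − £25,000) × 1.4% × 294/365 = £1,488.5260
Total = £1,572.9479

£1,572.95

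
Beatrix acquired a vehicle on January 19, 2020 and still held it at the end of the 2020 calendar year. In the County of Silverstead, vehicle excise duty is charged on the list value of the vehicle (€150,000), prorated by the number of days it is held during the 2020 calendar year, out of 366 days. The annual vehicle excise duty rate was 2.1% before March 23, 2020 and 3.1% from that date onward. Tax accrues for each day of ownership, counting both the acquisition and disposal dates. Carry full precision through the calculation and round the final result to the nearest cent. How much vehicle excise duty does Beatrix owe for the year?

January 19 – March 22, 2020: 64 days at 2.1% → €150,000 × 2.1% × 64/366 = €550.8197
March 23 – December 31, 2020: 284 days at 3.1% → €150,000 × 3.1% × 284/366 = €3,608.1967
Total = €4,159.0164

€4,159.02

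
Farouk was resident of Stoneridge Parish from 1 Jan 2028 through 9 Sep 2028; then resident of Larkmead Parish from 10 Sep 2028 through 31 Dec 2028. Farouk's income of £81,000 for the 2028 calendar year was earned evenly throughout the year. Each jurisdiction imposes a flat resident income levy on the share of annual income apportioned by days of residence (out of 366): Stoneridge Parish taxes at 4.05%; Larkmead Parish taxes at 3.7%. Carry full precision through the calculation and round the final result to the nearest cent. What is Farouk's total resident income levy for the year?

£3,192.97

Stoneridge Parish, 1 Jan – 9 Sep 2028: 253 days → £81,000 × 4.05% × 253/366 = £2,267.6680
Larkmead Parish, 10 Sep – 31 Dec 2028: 113 days → £81,000 × 3.7% × 113/366 = £925.3033
Total = £3,192.9713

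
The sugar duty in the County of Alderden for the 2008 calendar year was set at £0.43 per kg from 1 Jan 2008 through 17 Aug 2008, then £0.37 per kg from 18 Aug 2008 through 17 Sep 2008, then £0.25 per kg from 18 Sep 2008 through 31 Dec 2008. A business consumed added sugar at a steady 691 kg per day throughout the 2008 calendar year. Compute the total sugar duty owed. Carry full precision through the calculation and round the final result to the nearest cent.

£94404.42

1 Jan – 17 Aug 2008: 230 days × 691 kg/day = 158,930 kg at £0.43/kg → £68339.90
18 Aug – 17 Sep 2008: 31 days × 691 kg/day = 21,421 kg at £0.37/kg → £7925.77
18 Sep – 31 Dec 2008: 105 days × 691 kg/day = 72,555 kg at £0.25/kg → £18138.75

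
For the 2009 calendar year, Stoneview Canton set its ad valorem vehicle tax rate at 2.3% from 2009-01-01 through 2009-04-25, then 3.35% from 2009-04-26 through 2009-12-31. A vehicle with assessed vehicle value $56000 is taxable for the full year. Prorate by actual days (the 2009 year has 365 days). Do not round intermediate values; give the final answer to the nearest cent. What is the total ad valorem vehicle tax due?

$1690.74

2009-01-01 to 2009-04-25: 115 days at 2.3% → $56000 × 2.3% × 115/365 = $405.8082
2009-04-26 to 2009-12-31: 250 days at 3.35% → $56000 × 3.35% × 250/365 = $1284.9315
Total = $1690.7397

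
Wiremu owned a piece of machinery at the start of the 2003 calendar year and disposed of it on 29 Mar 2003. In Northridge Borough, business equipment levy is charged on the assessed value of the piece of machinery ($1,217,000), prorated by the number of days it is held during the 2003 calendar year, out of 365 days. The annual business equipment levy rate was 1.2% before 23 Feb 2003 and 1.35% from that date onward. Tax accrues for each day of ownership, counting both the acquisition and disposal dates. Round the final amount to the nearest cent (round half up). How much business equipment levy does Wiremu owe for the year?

$3,696.01

1 Jan – 22 Feb 2003: 53 days at 1.2% → $1,217,000 × 1.2% × 53/365 = $2,120.5808
23 Feb – 29 Mar 2003: 35 days at 1.35% → $1,217,000 × 1.35% × 35/365 = $1,575.4315
Total = $3,696.0123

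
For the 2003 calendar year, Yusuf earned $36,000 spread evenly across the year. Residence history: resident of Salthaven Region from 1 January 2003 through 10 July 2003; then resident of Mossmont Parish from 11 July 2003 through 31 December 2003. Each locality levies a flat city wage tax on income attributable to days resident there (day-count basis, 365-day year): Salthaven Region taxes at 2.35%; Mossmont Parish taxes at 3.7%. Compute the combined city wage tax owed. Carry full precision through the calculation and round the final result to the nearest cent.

$1,077.68

Salthaven Region, 1 January – 10 July 2003: 191 days → $36,000 × 2.35% × 191/365 = $442.7014
Mossmont Parish, 11 July – 31 December 2003: 174 days → $36,000 × 3.7% × 174/365 = $634.9808
Total = $1,077.6822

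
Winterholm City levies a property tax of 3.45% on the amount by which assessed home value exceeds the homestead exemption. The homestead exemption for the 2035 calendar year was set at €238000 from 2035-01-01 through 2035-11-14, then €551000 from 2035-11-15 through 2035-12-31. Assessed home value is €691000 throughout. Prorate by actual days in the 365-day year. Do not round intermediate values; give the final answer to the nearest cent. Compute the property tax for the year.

€14238.01

2035-01-01 to 2035-11-14: 318 days, exemption €238000 → (€691000 − €238000) × 3.45% × 318/365 = €13616.0630
2035-11-15 to 2035-12-31: 47 days, exemption €551000 → (€691000 − €551000) × 3.45% × 47/365 = €621.9452
Total = €14238.0082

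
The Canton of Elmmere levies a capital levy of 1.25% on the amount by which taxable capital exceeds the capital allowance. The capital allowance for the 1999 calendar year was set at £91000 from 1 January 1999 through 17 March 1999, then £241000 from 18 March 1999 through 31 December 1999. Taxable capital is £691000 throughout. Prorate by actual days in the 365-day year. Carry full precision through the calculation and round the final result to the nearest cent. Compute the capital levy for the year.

1 January – 17 March 1999: 76 days, exemption £91000 → (£691000 − £91000) × 1.25% × 76/365 = £1561.6438
18 March – 31 December 1999: 289 days, exemption £241000 → (£691000 − £241000) × 1.25% × 289/365 = £4453.7671
Total = £6015.4110

£6015.41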